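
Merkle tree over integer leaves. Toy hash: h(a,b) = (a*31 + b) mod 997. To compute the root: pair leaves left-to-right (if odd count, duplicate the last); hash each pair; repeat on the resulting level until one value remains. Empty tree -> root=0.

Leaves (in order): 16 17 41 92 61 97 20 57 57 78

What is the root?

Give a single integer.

Answer: 783

Derivation:
L0: [16, 17, 41, 92, 61, 97, 20, 57, 57, 78]
L1: h(16,17)=(16*31+17)%997=513 h(41,92)=(41*31+92)%997=366 h(61,97)=(61*31+97)%997=991 h(20,57)=(20*31+57)%997=677 h(57,78)=(57*31+78)%997=848 -> [513, 366, 991, 677, 848]
L2: h(513,366)=(513*31+366)%997=317 h(991,677)=(991*31+677)%997=491 h(848,848)=(848*31+848)%997=217 -> [317, 491, 217]
L3: h(317,491)=(317*31+491)%997=348 h(217,217)=(217*31+217)%997=962 -> [348, 962]
L4: h(348,962)=(348*31+962)%997=783 -> [783]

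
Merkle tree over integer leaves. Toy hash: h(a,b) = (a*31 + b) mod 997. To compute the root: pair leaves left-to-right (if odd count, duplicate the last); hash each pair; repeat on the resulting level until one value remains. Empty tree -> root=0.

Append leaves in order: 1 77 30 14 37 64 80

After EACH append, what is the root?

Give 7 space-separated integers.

After append 1 (leaves=[1]):
  L0: [1]
  root=1
After append 77 (leaves=[1, 77]):
  L0: [1, 77]
  L1: h(1,77)=(1*31+77)%997=108 -> [108]
  root=108
After append 30 (leaves=[1, 77, 30]):
  L0: [1, 77, 30]
  L1: h(1,77)=(1*31+77)%997=108 h(30,30)=(30*31+30)%997=960 -> [108, 960]
  L2: h(108,960)=(108*31+960)%997=320 -> [320]
  root=320
After append 14 (leaves=[1, 77, 30, 14]):
  L0: [1, 77, 30, 14]
  L1: h(1,77)=(1*31+77)%997=108 h(30,14)=(30*31+14)%997=944 -> [108, 944]
  L2: h(108,944)=(108*31+944)%997=304 -> [304]
  root=304
After append 37 (leaves=[1, 77, 30, 14, 37]):
  L0: [1, 77, 30, 14, 37]
  L1: h(1,77)=(1*31+77)%997=108 h(30,14)=(30*31+14)%997=944 h(37,37)=(37*31+37)%997=187 -> [108, 944, 187]
  L2: h(108,944)=(108*31+944)%997=304 h(187,187)=(187*31+187)%997=2 -> [304, 2]
  L3: h(304,2)=(304*31+2)%997=453 -> [453]
  root=453
After append 64 (leaves=[1, 77, 30, 14, 37, 64]):
  L0: [1, 77, 30, 14, 37, 64]
  L1: h(1,77)=(1*31+77)%997=108 h(30,14)=(30*31+14)%997=944 h(37,64)=(37*31+64)%997=214 -> [108, 944, 214]
  L2: h(108,944)=(108*31+944)%997=304 h(214,214)=(214*31+214)%997=866 -> [304, 866]
  L3: h(304,866)=(304*31+866)%997=320 -> [320]
  root=320
After append 80 (leaves=[1, 77, 30, 14, 37, 64, 80]):
  L0: [1, 77, 30, 14, 37, 64, 80]
  L1: h(1,77)=(1*31+77)%997=108 h(30,14)=(30*31+14)%997=944 h(37,64)=(37*31+64)%997=214 h(80,80)=(80*31+80)%997=566 -> [108, 944, 214, 566]
  L2: h(108,944)=(108*31+944)%997=304 h(214,566)=(214*31+566)%997=221 -> [304, 221]
  L3: h(304,221)=(304*31+221)%997=672 -> [672]
  root=672

Answer: 1 108 320 304 453 320 672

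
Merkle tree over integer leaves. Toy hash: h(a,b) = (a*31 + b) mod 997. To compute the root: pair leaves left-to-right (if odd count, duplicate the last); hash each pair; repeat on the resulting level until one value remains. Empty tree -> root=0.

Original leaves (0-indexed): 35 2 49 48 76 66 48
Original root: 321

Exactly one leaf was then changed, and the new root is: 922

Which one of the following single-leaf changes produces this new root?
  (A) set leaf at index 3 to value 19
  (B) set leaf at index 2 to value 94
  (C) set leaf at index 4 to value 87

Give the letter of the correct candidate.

Original leaves: [35, 2, 49, 48, 76, 66, 48]
Target new root: 922
Try each candidate change and compute the resulting root:
Candidate A: set leaf[3] = 19 -> leaves = [35, 2, 49, 19, 76, 66, 48]
  L0: [35, 2, 49, 19, 76, 66, 48]
  L1: h(35,2)=(35*31+2)%997=90 h(49,19)=(49*31+19)%997=541 h(76,66)=(76*31+66)%997=428 h(48,48)=(48*31+48)%997=539 -> [90, 541, 428, 539]
  L2: h(90,541)=(90*31+541)%997=340 h(428,539)=(428*31+539)%997=846 -> [340, 846]
  L3: h(340,846)=(340*31+846)%997=419 -> [419]
  root = 419 != target 922
Candidate B: set leaf[2] = 94 -> leaves = [35, 2, 94, 48, 76, 66, 48]
  L0: [35, 2, 94, 48, 76, 66, 48]
  L1: h(35,2)=(35*31+2)%997=90 h(94,48)=(94*31+48)%997=968 h(76,66)=(76*31+66)%997=428 h(48,48)=(48*31+48)%997=539 -> [90, 968, 428, 539]
  L2: h(90,968)=(90*31+968)%997=767 h(428,539)=(428*31+539)%997=846 -> [767, 846]
  L3: h(767,846)=(767*31+846)%997=695 -> [695]
  root = 695 != target 922
Candidate C: set leaf[4] = 87 -> leaves = [35, 2, 49, 48, 87, 66, 48]
  L0: [35, 2, 49, 48, 87, 66, 48]
  L1: h(35,2)=(35*31+2)%997=90 h(49,48)=(49*31+48)%997=570 h(87,66)=(87*31+66)%997=769 h(48,48)=(48*31+48)%997=539 -> [90, 570, 769, 539]
  L2: h(90,570)=(90*31+570)%997=369 h(769,539)=(769*31+539)%997=450 -> [369, 450]
  L3: h(369,450)=(369*31+450)%997=922 -> [922]
  root = 922 == target 922  ** MATCH **
Candidate C produces the target root.

Answer: C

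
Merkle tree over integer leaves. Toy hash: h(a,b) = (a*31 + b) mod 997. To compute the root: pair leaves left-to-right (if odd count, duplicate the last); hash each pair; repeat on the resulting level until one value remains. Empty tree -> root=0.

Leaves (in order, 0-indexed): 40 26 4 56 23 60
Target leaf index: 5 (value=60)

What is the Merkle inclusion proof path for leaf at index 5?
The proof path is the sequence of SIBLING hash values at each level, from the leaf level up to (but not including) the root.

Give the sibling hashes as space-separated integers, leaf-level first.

L0 (leaves): [40, 26, 4, 56, 23, 60], target index=5
L1: h(40,26)=(40*31+26)%997=269 [pair 0] h(4,56)=(4*31+56)%997=180 [pair 1] h(23,60)=(23*31+60)%997=773 [pair 2] -> [269, 180, 773]
  Sibling for proof at L0: 23
L2: h(269,180)=(269*31+180)%997=543 [pair 0] h(773,773)=(773*31+773)%997=808 [pair 1] -> [543, 808]
  Sibling for proof at L1: 773
L3: h(543,808)=(543*31+808)%997=692 [pair 0] -> [692]
  Sibling for proof at L2: 543
Root: 692
Proof path (sibling hashes from leaf to root): [23, 773, 543]

Answer: 23 773 543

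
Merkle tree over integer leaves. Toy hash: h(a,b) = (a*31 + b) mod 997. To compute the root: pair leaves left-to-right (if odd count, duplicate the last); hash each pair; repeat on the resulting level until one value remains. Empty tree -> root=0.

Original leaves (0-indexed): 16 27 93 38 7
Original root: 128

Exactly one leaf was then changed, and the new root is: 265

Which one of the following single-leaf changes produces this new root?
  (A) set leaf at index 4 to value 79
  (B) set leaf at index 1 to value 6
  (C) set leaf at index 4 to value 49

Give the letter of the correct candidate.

Original leaves: [16, 27, 93, 38, 7]
Target new root: 265
Try each candidate change and compute the resulting root:
Candidate A: set leaf[4] = 79 -> leaves = [16, 27, 93, 38, 79]
  L0: [16, 27, 93, 38, 79]
  L1: h(16,27)=(16*31+27)%997=523 h(93,38)=(93*31+38)%997=927 h(79,79)=(79*31+79)%997=534 -> [523, 927, 534]
  L2: h(523,927)=(523*31+927)%997=191 h(534,534)=(534*31+534)%997=139 -> [191, 139]
  L3: h(191,139)=(191*31+139)%997=78 -> [78]
  root = 78 != target 265
Candidate B: set leaf[1] = 6 -> leaves = [16, 6, 93, 38, 7]
  L0: [16, 6, 93, 38, 7]
  L1: h(16,6)=(16*31+6)%997=502 h(93,38)=(93*31+38)%997=927 h(7,7)=(7*31+7)%997=224 -> [502, 927, 224]
  L2: h(502,927)=(502*31+927)%997=537 h(224,224)=(224*31+224)%997=189 -> [537, 189]
  L3: h(537,189)=(537*31+189)%997=884 -> [884]
  root = 884 != target 265
Candidate C: set leaf[4] = 49 -> leaves = [16, 27, 93, 38, 49]
  L0: [16, 27, 93, 38, 49]
  L1: h(16,27)=(16*31+27)%997=523 h(93,38)=(93*31+38)%997=927 h(49,49)=(49*31+49)%997=571 -> [523, 927, 571]
  L2: h(523,927)=(523*31+927)%997=191 h(571,571)=(571*31+571)%997=326 -> [191, 326]
  L3: h(191,326)=(191*31+326)%997=265 -> [265]
  root = 265 == target 265  ** MATCH **
Candidate C produces the target root.

Answer: C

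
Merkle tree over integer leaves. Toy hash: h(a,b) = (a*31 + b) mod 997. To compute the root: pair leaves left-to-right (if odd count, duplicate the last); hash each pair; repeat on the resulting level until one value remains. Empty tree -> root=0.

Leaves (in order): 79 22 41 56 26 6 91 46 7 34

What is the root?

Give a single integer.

Answer: 770

Derivation:
L0: [79, 22, 41, 56, 26, 6, 91, 46, 7, 34]
L1: h(79,22)=(79*31+22)%997=477 h(41,56)=(41*31+56)%997=330 h(26,6)=(26*31+6)%997=812 h(91,46)=(91*31+46)%997=873 h(7,34)=(7*31+34)%997=251 -> [477, 330, 812, 873, 251]
L2: h(477,330)=(477*31+330)%997=162 h(812,873)=(812*31+873)%997=123 h(251,251)=(251*31+251)%997=56 -> [162, 123, 56]
L3: h(162,123)=(162*31+123)%997=160 h(56,56)=(56*31+56)%997=795 -> [160, 795]
L4: h(160,795)=(160*31+795)%997=770 -> [770]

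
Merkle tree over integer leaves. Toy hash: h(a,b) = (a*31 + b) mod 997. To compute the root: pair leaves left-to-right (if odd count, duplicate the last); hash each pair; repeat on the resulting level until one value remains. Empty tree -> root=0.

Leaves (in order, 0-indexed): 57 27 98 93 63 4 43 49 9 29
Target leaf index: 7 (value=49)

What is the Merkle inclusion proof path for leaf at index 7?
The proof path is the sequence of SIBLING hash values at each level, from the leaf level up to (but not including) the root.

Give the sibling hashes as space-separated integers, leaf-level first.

Answer: 43 960 919 340

Derivation:
L0 (leaves): [57, 27, 98, 93, 63, 4, 43, 49, 9, 29], target index=7
L1: h(57,27)=(57*31+27)%997=797 [pair 0] h(98,93)=(98*31+93)%997=140 [pair 1] h(63,4)=(63*31+4)%997=960 [pair 2] h(43,49)=(43*31+49)%997=385 [pair 3] h(9,29)=(9*31+29)%997=308 [pair 4] -> [797, 140, 960, 385, 308]
  Sibling for proof at L0: 43
L2: h(797,140)=(797*31+140)%997=919 [pair 0] h(960,385)=(960*31+385)%997=235 [pair 1] h(308,308)=(308*31+308)%997=883 [pair 2] -> [919, 235, 883]
  Sibling for proof at L1: 960
L3: h(919,235)=(919*31+235)%997=808 [pair 0] h(883,883)=(883*31+883)%997=340 [pair 1] -> [808, 340]
  Sibling for proof at L2: 919
L4: h(808,340)=(808*31+340)%997=463 [pair 0] -> [463]
  Sibling for proof at L3: 340
Root: 463
Proof path (sibling hashes from leaf to root): [43, 960, 919, 340]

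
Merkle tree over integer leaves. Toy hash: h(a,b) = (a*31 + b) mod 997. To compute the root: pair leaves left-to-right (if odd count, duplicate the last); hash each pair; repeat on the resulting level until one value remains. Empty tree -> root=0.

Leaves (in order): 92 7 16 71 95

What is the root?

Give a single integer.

L0: [92, 7, 16, 71, 95]
L1: h(92,7)=(92*31+7)%997=865 h(16,71)=(16*31+71)%997=567 h(95,95)=(95*31+95)%997=49 -> [865, 567, 49]
L2: h(865,567)=(865*31+567)%997=463 h(49,49)=(49*31+49)%997=571 -> [463, 571]
L3: h(463,571)=(463*31+571)%997=966 -> [966]

Answer: 966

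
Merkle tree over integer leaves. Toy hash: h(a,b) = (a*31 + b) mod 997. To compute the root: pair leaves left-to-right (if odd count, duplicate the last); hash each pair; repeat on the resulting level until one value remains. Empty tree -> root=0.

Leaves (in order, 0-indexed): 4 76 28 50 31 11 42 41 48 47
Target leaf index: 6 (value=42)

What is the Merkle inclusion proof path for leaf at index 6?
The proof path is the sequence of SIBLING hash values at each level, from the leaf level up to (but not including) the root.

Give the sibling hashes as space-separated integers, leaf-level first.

L0 (leaves): [4, 76, 28, 50, 31, 11, 42, 41, 48, 47], target index=6
L1: h(4,76)=(4*31+76)%997=200 [pair 0] h(28,50)=(28*31+50)%997=918 [pair 1] h(31,11)=(31*31+11)%997=972 [pair 2] h(42,41)=(42*31+41)%997=346 [pair 3] h(48,47)=(48*31+47)%997=538 [pair 4] -> [200, 918, 972, 346, 538]
  Sibling for proof at L0: 41
L2: h(200,918)=(200*31+918)%997=139 [pair 0] h(972,346)=(972*31+346)%997=568 [pair 1] h(538,538)=(538*31+538)%997=267 [pair 2] -> [139, 568, 267]
  Sibling for proof at L1: 972
L3: h(139,568)=(139*31+568)%997=889 [pair 0] h(267,267)=(267*31+267)%997=568 [pair 1] -> [889, 568]
  Sibling for proof at L2: 139
L4: h(889,568)=(889*31+568)%997=211 [pair 0] -> [211]
  Sibling for proof at L3: 568
Root: 211
Proof path (sibling hashes from leaf to root): [41, 972, 139, 568]

Answer: 41 972 139 568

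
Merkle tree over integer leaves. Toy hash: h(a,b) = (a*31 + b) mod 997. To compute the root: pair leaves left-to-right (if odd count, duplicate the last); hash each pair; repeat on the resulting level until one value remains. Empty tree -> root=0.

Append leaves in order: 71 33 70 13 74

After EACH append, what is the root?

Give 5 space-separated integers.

After append 71 (leaves=[71]):
  L0: [71]
  root=71
After append 33 (leaves=[71, 33]):
  L0: [71, 33]
  L1: h(71,33)=(71*31+33)%997=240 -> [240]
  root=240
After append 70 (leaves=[71, 33, 70]):
  L0: [71, 33, 70]
  L1: h(71,33)=(71*31+33)%997=240 h(70,70)=(70*31+70)%997=246 -> [240, 246]
  L2: h(240,246)=(240*31+246)%997=707 -> [707]
  root=707
After append 13 (leaves=[71, 33, 70, 13]):
  L0: [71, 33, 70, 13]
  L1: h(71,33)=(71*31+33)%997=240 h(70,13)=(70*31+13)%997=189 -> [240, 189]
  L2: h(240,189)=(240*31+189)%997=650 -> [650]
  root=650
After append 74 (leaves=[71, 33, 70, 13, 74]):
  L0: [71, 33, 70, 13, 74]
  L1: h(71,33)=(71*31+33)%997=240 h(70,13)=(70*31+13)%997=189 h(74,74)=(74*31+74)%997=374 -> [240, 189, 374]
  L2: h(240,189)=(240*31+189)%997=650 h(374,374)=(374*31+374)%997=4 -> [650, 4]
  L3: h(650,4)=(650*31+4)%997=214 -> [214]
  root=214

Answer: 71 240 707 650 214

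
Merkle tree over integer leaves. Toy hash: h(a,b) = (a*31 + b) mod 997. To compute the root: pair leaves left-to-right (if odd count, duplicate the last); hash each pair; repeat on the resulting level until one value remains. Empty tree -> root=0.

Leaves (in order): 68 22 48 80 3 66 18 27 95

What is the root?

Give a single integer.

L0: [68, 22, 48, 80, 3, 66, 18, 27, 95]
L1: h(68,22)=(68*31+22)%997=136 h(48,80)=(48*31+80)%997=571 h(3,66)=(3*31+66)%997=159 h(18,27)=(18*31+27)%997=585 h(95,95)=(95*31+95)%997=49 -> [136, 571, 159, 585, 49]
L2: h(136,571)=(136*31+571)%997=799 h(159,585)=(159*31+585)%997=529 h(49,49)=(49*31+49)%997=571 -> [799, 529, 571]
L3: h(799,529)=(799*31+529)%997=373 h(571,571)=(571*31+571)%997=326 -> [373, 326]
L4: h(373,326)=(373*31+326)%997=922 -> [922]

Answer: 922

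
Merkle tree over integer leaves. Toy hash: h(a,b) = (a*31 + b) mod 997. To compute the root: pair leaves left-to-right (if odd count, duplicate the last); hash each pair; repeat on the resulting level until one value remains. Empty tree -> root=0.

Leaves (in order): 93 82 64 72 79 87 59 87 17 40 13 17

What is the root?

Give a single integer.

L0: [93, 82, 64, 72, 79, 87, 59, 87, 17, 40, 13, 17]
L1: h(93,82)=(93*31+82)%997=971 h(64,72)=(64*31+72)%997=62 h(79,87)=(79*31+87)%997=542 h(59,87)=(59*31+87)%997=919 h(17,40)=(17*31+40)%997=567 h(13,17)=(13*31+17)%997=420 -> [971, 62, 542, 919, 567, 420]
L2: h(971,62)=(971*31+62)%997=253 h(542,919)=(542*31+919)%997=772 h(567,420)=(567*31+420)%997=51 -> [253, 772, 51]
L3: h(253,772)=(253*31+772)%997=639 h(51,51)=(51*31+51)%997=635 -> [639, 635]
L4: h(639,635)=(639*31+635)%997=504 -> [504]

Answer: 504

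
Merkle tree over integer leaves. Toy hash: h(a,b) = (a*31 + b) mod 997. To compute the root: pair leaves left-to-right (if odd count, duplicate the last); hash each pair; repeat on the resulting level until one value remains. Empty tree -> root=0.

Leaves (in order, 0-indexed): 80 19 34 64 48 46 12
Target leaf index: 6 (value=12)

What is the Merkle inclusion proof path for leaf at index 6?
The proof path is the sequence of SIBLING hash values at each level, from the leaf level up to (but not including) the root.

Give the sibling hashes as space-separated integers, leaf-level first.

Answer: 12 537 821

Derivation:
L0 (leaves): [80, 19, 34, 64, 48, 46, 12], target index=6
L1: h(80,19)=(80*31+19)%997=505 [pair 0] h(34,64)=(34*31+64)%997=121 [pair 1] h(48,46)=(48*31+46)%997=537 [pair 2] h(12,12)=(12*31+12)%997=384 [pair 3] -> [505, 121, 537, 384]
  Sibling for proof at L0: 12
L2: h(505,121)=(505*31+121)%997=821 [pair 0] h(537,384)=(537*31+384)%997=82 [pair 1] -> [821, 82]
  Sibling for proof at L1: 537
L3: h(821,82)=(821*31+82)%997=608 [pair 0] -> [608]
  Sibling for proof at L2: 821
Root: 608
Proof path (sibling hashes from leaf to root): [12, 537, 821]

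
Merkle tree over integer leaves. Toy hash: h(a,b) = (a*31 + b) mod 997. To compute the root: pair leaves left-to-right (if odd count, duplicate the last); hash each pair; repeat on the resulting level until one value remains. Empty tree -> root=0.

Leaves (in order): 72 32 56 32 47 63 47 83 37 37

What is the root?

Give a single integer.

L0: [72, 32, 56, 32, 47, 63, 47, 83, 37, 37]
L1: h(72,32)=(72*31+32)%997=270 h(56,32)=(56*31+32)%997=771 h(47,63)=(47*31+63)%997=523 h(47,83)=(47*31+83)%997=543 h(37,37)=(37*31+37)%997=187 -> [270, 771, 523, 543, 187]
L2: h(270,771)=(270*31+771)%997=168 h(523,543)=(523*31+543)%997=804 h(187,187)=(187*31+187)%997=2 -> [168, 804, 2]
L3: h(168,804)=(168*31+804)%997=30 h(2,2)=(2*31+2)%997=64 -> [30, 64]
L4: h(30,64)=(30*31+64)%997=994 -> [994]

Answer: 994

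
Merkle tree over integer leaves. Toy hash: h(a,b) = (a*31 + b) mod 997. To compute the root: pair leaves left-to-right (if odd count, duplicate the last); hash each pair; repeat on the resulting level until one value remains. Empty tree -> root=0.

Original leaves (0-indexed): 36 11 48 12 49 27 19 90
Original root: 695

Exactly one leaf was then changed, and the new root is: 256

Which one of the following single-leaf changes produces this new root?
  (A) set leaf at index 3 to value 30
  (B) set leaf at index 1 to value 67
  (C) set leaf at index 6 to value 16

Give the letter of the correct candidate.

Answer: A

Derivation:
Original leaves: [36, 11, 48, 12, 49, 27, 19, 90]
Target new root: 256
Try each candidate change and compute the resulting root:
Candidate A: set leaf[3] = 30 -> leaves = [36, 11, 48, 30, 49, 27, 19, 90]
  L0: [36, 11, 48, 30, 49, 27, 19, 90]
  L1: h(36,11)=(36*31+11)%997=130 h(48,30)=(48*31+30)%997=521 h(49,27)=(49*31+27)%997=549 h(19,90)=(19*31+90)%997=679 -> [130, 521, 549, 679]
  L2: h(130,521)=(130*31+521)%997=563 h(549,679)=(549*31+679)%997=749 -> [563, 749]
  L3: h(563,749)=(563*31+749)%997=256 -> [256]
  root = 256 == target 256  ** MATCH **
Candidate B: set leaf[1] = 67 -> leaves = [36, 67, 48, 12, 49, 27, 19, 90]
  L0: [36, 67, 48, 12, 49, 27, 19, 90]
  L1: h(36,67)=(36*31+67)%997=186 h(48,12)=(48*31+12)%997=503 h(49,27)=(49*31+27)%997=549 h(19,90)=(19*31+90)%997=679 -> [186, 503, 549, 679]
  L2: h(186,503)=(186*31+503)%997=287 h(549,679)=(549*31+679)%997=749 -> [287, 749]
  L3: h(287,749)=(287*31+749)%997=673 -> [673]
  root = 673 != target 256
Candidate C: set leaf[6] = 16 -> leaves = [36, 11, 48, 12, 49, 27, 16, 90]
  L0: [36, 11, 48, 12, 49, 27, 16, 90]
  L1: h(36,11)=(36*31+11)%997=130 h(48,12)=(48*31+12)%997=503 h(49,27)=(49*31+27)%997=549 h(16,90)=(16*31+90)%997=586 -> [130, 503, 549, 586]
  L2: h(130,503)=(130*31+503)%997=545 h(549,586)=(549*31+586)%997=656 -> [545, 656]
  L3: h(545,656)=(545*31+656)%997=602 -> [602]
  root = 602 != target 256
Candidate A produces the target root.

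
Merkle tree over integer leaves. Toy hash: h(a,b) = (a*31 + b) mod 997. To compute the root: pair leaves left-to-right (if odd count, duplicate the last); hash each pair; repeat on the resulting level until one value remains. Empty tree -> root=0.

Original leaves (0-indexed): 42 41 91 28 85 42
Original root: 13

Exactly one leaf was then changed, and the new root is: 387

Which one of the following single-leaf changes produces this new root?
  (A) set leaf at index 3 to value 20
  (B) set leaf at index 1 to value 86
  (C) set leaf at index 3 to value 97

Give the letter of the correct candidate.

Original leaves: [42, 41, 91, 28, 85, 42]
Target new root: 387
Try each candidate change and compute the resulting root:
Candidate A: set leaf[3] = 20 -> leaves = [42, 41, 91, 20, 85, 42]
  L0: [42, 41, 91, 20, 85, 42]
  L1: h(42,41)=(42*31+41)%997=346 h(91,20)=(91*31+20)%997=847 h(85,42)=(85*31+42)%997=683 -> [346, 847, 683]
  L2: h(346,847)=(346*31+847)%997=606 h(683,683)=(683*31+683)%997=919 -> [606, 919]
  L3: h(606,919)=(606*31+919)%997=762 -> [762]
  root = 762 != target 387
Candidate B: set leaf[1] = 86 -> leaves = [42, 86, 91, 28, 85, 42]
  L0: [42, 86, 91, 28, 85, 42]
  L1: h(42,86)=(42*31+86)%997=391 h(91,28)=(91*31+28)%997=855 h(85,42)=(85*31+42)%997=683 -> [391, 855, 683]
  L2: h(391,855)=(391*31+855)%997=15 h(683,683)=(683*31+683)%997=919 -> [15, 919]
  L3: h(15,919)=(15*31+919)%997=387 -> [387]
  root = 387 == target 387  ** MATCH **
Candidate C: set leaf[3] = 97 -> leaves = [42, 41, 91, 97, 85, 42]
  L0: [42, 41, 91, 97, 85, 42]
  L1: h(42,41)=(42*31+41)%997=346 h(91,97)=(91*31+97)%997=924 h(85,42)=(85*31+42)%997=683 -> [346, 924, 683]
  L2: h(346,924)=(346*31+924)%997=683 h(683,683)=(683*31+683)%997=919 -> [683, 919]
  L3: h(683,919)=(683*31+919)%997=158 -> [158]
  root = 158 != target 387
Candidate B produces the target root.

Answer: B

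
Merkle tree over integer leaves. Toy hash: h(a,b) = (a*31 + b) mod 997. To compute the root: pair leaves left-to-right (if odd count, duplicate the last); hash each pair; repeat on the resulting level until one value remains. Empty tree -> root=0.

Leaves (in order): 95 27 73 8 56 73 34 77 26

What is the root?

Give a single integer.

Answer: 642

Derivation:
L0: [95, 27, 73, 8, 56, 73, 34, 77, 26]
L1: h(95,27)=(95*31+27)%997=978 h(73,8)=(73*31+8)%997=277 h(56,73)=(56*31+73)%997=812 h(34,77)=(34*31+77)%997=134 h(26,26)=(26*31+26)%997=832 -> [978, 277, 812, 134, 832]
L2: h(978,277)=(978*31+277)%997=685 h(812,134)=(812*31+134)%997=381 h(832,832)=(832*31+832)%997=702 -> [685, 381, 702]
L3: h(685,381)=(685*31+381)%997=679 h(702,702)=(702*31+702)%997=530 -> [679, 530]
L4: h(679,530)=(679*31+530)%997=642 -> [642]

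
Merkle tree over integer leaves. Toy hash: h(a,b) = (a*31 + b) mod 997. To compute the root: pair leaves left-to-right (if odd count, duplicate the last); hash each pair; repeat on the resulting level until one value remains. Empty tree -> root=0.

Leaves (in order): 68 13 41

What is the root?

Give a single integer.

L0: [68, 13, 41]
L1: h(68,13)=(68*31+13)%997=127 h(41,41)=(41*31+41)%997=315 -> [127, 315]
L2: h(127,315)=(127*31+315)%997=264 -> [264]

Answer: 264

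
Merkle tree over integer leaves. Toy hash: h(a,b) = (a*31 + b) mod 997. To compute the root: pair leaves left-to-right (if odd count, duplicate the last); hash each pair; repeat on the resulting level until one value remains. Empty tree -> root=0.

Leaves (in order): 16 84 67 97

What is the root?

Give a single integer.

Answer: 214

Derivation:
L0: [16, 84, 67, 97]
L1: h(16,84)=(16*31+84)%997=580 h(67,97)=(67*31+97)%997=180 -> [580, 180]
L2: h(580,180)=(580*31+180)%997=214 -> [214]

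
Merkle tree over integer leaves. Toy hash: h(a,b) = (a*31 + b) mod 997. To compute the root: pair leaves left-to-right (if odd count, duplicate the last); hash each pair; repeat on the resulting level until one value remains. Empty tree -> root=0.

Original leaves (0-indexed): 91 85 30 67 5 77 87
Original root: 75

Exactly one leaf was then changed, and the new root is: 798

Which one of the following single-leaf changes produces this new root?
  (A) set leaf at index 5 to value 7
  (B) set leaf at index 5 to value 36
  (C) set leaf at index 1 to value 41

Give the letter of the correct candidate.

Original leaves: [91, 85, 30, 67, 5, 77, 87]
Target new root: 798
Try each candidate change and compute the resulting root:
Candidate A: set leaf[5] = 7 -> leaves = [91, 85, 30, 67, 5, 7, 87]
  L0: [91, 85, 30, 67, 5, 7, 87]
  L1: h(91,85)=(91*31+85)%997=912 h(30,67)=(30*31+67)%997=0 h(5,7)=(5*31+7)%997=162 h(87,87)=(87*31+87)%997=790 -> [912, 0, 162, 790]
  L2: h(912,0)=(912*31+0)%997=356 h(162,790)=(162*31+790)%997=827 -> [356, 827]
  L3: h(356,827)=(356*31+827)%997=896 -> [896]
  root = 896 != target 798
Candidate B: set leaf[5] = 36 -> leaves = [91, 85, 30, 67, 5, 36, 87]
  L0: [91, 85, 30, 67, 5, 36, 87]
  L1: h(91,85)=(91*31+85)%997=912 h(30,67)=(30*31+67)%997=0 h(5,36)=(5*31+36)%997=191 h(87,87)=(87*31+87)%997=790 -> [912, 0, 191, 790]
  L2: h(912,0)=(912*31+0)%997=356 h(191,790)=(191*31+790)%997=729 -> [356, 729]
  L3: h(356,729)=(356*31+729)%997=798 -> [798]
  root = 798 == target 798  ** MATCH **
Candidate C: set leaf[1] = 41 -> leaves = [91, 41, 30, 67, 5, 77, 87]
  L0: [91, 41, 30, 67, 5, 77, 87]
  L1: h(91,41)=(91*31+41)%997=868 h(30,67)=(30*31+67)%997=0 h(5,77)=(5*31+77)%997=232 h(87,87)=(87*31+87)%997=790 -> [868, 0, 232, 790]
  L2: h(868,0)=(868*31+0)%997=986 h(232,790)=(232*31+790)%997=6 -> [986, 6]
  L3: h(986,6)=(986*31+6)%997=662 -> [662]
  root = 662 != target 798
Candidate B produces the target root.

Answer: B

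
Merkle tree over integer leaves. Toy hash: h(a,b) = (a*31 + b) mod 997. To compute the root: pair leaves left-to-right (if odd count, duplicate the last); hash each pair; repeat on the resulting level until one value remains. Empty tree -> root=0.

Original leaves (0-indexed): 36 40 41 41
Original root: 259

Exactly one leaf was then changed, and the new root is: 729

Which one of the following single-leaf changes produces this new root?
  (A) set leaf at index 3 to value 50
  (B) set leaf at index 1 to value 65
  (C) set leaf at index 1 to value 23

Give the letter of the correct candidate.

Answer: C

Derivation:
Original leaves: [36, 40, 41, 41]
Target new root: 729
Try each candidate change and compute the resulting root:
Candidate A: set leaf[3] = 50 -> leaves = [36, 40, 41, 50]
  L0: [36, 40, 41, 50]
  L1: h(36,40)=(36*31+40)%997=159 h(41,50)=(41*31+50)%997=324 -> [159, 324]
  L2: h(159,324)=(159*31+324)%997=268 -> [268]
  root = 268 != target 729
Candidate B: set leaf[1] = 65 -> leaves = [36, 65, 41, 41]
  L0: [36, 65, 41, 41]
  L1: h(36,65)=(36*31+65)%997=184 h(41,41)=(41*31+41)%997=315 -> [184, 315]
  L2: h(184,315)=(184*31+315)%997=37 -> [37]
  root = 37 != target 729
Candidate C: set leaf[1] = 23 -> leaves = [36, 23, 41, 41]
  L0: [36, 23, 41, 41]
  L1: h(36,23)=(36*31+23)%997=142 h(41,41)=(41*31+41)%997=315 -> [142, 315]
  L2: h(142,315)=(142*31+315)%997=729 -> [729]
  root = 729 == target 729  ** MATCH **
Candidate C produces the target root.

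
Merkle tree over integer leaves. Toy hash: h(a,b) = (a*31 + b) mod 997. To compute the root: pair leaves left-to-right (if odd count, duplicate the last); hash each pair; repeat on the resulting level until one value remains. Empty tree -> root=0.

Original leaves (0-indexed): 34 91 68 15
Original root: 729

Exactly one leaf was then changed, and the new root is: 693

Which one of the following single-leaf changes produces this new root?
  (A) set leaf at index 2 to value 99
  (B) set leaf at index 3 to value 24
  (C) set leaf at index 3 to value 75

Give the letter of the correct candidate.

Answer: A

Derivation:
Original leaves: [34, 91, 68, 15]
Target new root: 693
Try each candidate change and compute the resulting root:
Candidate A: set leaf[2] = 99 -> leaves = [34, 91, 99, 15]
  L0: [34, 91, 99, 15]
  L1: h(34,91)=(34*31+91)%997=148 h(99,15)=(99*31+15)%997=93 -> [148, 93]
  L2: h(148,93)=(148*31+93)%997=693 -> [693]
  root = 693 == target 693  ** MATCH **
Candidate B: set leaf[3] = 24 -> leaves = [34, 91, 68, 24]
  L0: [34, 91, 68, 24]
  L1: h(34,91)=(34*31+91)%997=148 h(68,24)=(68*31+24)%997=138 -> [148, 138]
  L2: h(148,138)=(148*31+138)%997=738 -> [738]
  root = 738 != target 693
Candidate C: set leaf[3] = 75 -> leaves = [34, 91, 68, 75]
  L0: [34, 91, 68, 75]
  L1: h(34,91)=(34*31+91)%997=148 h(68,75)=(68*31+75)%997=189 -> [148, 189]
  L2: h(148,189)=(148*31+189)%997=789 -> [789]
  root = 789 != target 693
Candidate A produces the target root.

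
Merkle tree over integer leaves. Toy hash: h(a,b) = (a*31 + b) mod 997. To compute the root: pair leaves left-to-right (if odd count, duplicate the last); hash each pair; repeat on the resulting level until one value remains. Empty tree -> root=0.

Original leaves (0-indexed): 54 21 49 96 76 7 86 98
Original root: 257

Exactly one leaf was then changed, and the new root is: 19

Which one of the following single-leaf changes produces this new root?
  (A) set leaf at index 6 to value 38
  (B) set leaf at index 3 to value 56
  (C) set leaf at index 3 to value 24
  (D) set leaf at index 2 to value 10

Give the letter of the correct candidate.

Original leaves: [54, 21, 49, 96, 76, 7, 86, 98]
Target new root: 19
Try each candidate change and compute the resulting root:
Candidate A: set leaf[6] = 38 -> leaves = [54, 21, 49, 96, 76, 7, 38, 98]
  L0: [54, 21, 49, 96, 76, 7, 38, 98]
  L1: h(54,21)=(54*31+21)%997=698 h(49,96)=(49*31+96)%997=618 h(76,7)=(76*31+7)%997=369 h(38,98)=(38*31+98)%997=279 -> [698, 618, 369, 279]
  L2: h(698,618)=(698*31+618)%997=322 h(369,279)=(369*31+279)%997=751 -> [322, 751]
  L3: h(322,751)=(322*31+751)%997=763 -> [763]
  root = 763 != target 19
Candidate B: set leaf[3] = 56 -> leaves = [54, 21, 49, 56, 76, 7, 86, 98]
  L0: [54, 21, 49, 56, 76, 7, 86, 98]
  L1: h(54,21)=(54*31+21)%997=698 h(49,56)=(49*31+56)%997=578 h(76,7)=(76*31+7)%997=369 h(86,98)=(86*31+98)%997=770 -> [698, 578, 369, 770]
  L2: h(698,578)=(698*31+578)%997=282 h(369,770)=(369*31+770)%997=245 -> [282, 245]
  L3: h(282,245)=(282*31+245)%997=14 -> [14]
  root = 14 != target 19
Candidate C: set leaf[3] = 24 -> leaves = [54, 21, 49, 24, 76, 7, 86, 98]
  L0: [54, 21, 49, 24, 76, 7, 86, 98]
  L1: h(54,21)=(54*31+21)%997=698 h(49,24)=(49*31+24)%997=546 h(76,7)=(76*31+7)%997=369 h(86,98)=(86*31+98)%997=770 -> [698, 546, 369, 770]
  L2: h(698,546)=(698*31+546)%997=250 h(369,770)=(369*31+770)%997=245 -> [250, 245]
  L3: h(250,245)=(250*31+245)%997=19 -> [19]
  root = 19 == target 19  ** MATCH **
Candidate D: set leaf[2] = 10 -> leaves = [54, 21, 10, 96, 76, 7, 86, 98]
  L0: [54, 21, 10, 96, 76, 7, 86, 98]
  L1: h(54,21)=(54*31+21)%997=698 h(10,96)=(10*31+96)%997=406 h(76,7)=(76*31+7)%997=369 h(86,98)=(86*31+98)%997=770 -> [698, 406, 369, 770]
  L2: h(698,406)=(698*31+406)%997=110 h(369,770)=(369*31+770)%997=245 -> [110, 245]
  L3: h(110,245)=(110*31+245)%997=664 -> [664]
  root = 664 != target 19
Candidate C produces the target root.

Answer: C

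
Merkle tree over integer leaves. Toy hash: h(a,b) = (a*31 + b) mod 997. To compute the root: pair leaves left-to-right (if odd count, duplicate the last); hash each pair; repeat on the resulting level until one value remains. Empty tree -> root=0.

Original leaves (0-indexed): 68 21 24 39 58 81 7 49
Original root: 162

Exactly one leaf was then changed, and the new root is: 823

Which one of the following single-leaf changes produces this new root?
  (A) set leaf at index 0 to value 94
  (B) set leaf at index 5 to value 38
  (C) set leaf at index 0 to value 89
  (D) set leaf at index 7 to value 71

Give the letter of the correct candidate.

Answer: B

Derivation:
Original leaves: [68, 21, 24, 39, 58, 81, 7, 49]
Target new root: 823
Try each candidate change and compute the resulting root:
Candidate A: set leaf[0] = 94 -> leaves = [94, 21, 24, 39, 58, 81, 7, 49]
  L0: [94, 21, 24, 39, 58, 81, 7, 49]
  L1: h(94,21)=(94*31+21)%997=941 h(24,39)=(24*31+39)%997=783 h(58,81)=(58*31+81)%997=882 h(7,49)=(7*31+49)%997=266 -> [941, 783, 882, 266]
  L2: h(941,783)=(941*31+783)%997=44 h(882,266)=(882*31+266)%997=689 -> [44, 689]
  L3: h(44,689)=(44*31+689)%997=59 -> [59]
  root = 59 != target 823
Candidate B: set leaf[5] = 38 -> leaves = [68, 21, 24, 39, 58, 38, 7, 49]
  L0: [68, 21, 24, 39, 58, 38, 7, 49]
  L1: h(68,21)=(68*31+21)%997=135 h(24,39)=(24*31+39)%997=783 h(58,38)=(58*31+38)%997=839 h(7,49)=(7*31+49)%997=266 -> [135, 783, 839, 266]
  L2: h(135,783)=(135*31+783)%997=980 h(839,266)=(839*31+266)%997=353 -> [980, 353]
  L3: h(980,353)=(980*31+353)%997=823 -> [823]
  root = 823 == target 823  ** MATCH **
Candidate C: set leaf[0] = 89 -> leaves = [89, 21, 24, 39, 58, 81, 7, 49]
  L0: [89, 21, 24, 39, 58, 81, 7, 49]
  L1: h(89,21)=(89*31+21)%997=786 h(24,39)=(24*31+39)%997=783 h(58,81)=(58*31+81)%997=882 h(7,49)=(7*31+49)%997=266 -> [786, 783, 882, 266]
  L2: h(786,783)=(786*31+783)%997=224 h(882,266)=(882*31+266)%997=689 -> [224, 689]
  L3: h(224,689)=(224*31+689)%997=654 -> [654]
  root = 654 != target 823
Candidate D: set leaf[7] = 71 -> leaves = [68, 21, 24, 39, 58, 81, 7, 71]
  L0: [68, 21, 24, 39, 58, 81, 7, 71]
  L1: h(68,21)=(68*31+21)%997=135 h(24,39)=(24*31+39)%997=783 h(58,81)=(58*31+81)%997=882 h(7,71)=(7*31+71)%997=288 -> [135, 783, 882, 288]
  L2: h(135,783)=(135*31+783)%997=980 h(882,288)=(882*31+288)%997=711 -> [980, 711]
  L3: h(980,711)=(980*31+711)%997=184 -> [184]
  root = 184 != target 823
Candidate B produces the target root.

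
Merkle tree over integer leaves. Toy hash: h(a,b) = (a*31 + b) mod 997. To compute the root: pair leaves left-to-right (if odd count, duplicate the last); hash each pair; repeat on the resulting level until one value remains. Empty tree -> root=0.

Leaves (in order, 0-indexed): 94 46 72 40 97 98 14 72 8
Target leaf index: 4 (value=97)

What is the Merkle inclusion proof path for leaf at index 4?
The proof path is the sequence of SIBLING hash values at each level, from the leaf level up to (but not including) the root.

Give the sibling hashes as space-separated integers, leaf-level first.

L0 (leaves): [94, 46, 72, 40, 97, 98, 14, 72, 8], target index=4
L1: h(94,46)=(94*31+46)%997=966 [pair 0] h(72,40)=(72*31+40)%997=278 [pair 1] h(97,98)=(97*31+98)%997=114 [pair 2] h(14,72)=(14*31+72)%997=506 [pair 3] h(8,8)=(8*31+8)%997=256 [pair 4] -> [966, 278, 114, 506, 256]
  Sibling for proof at L0: 98
L2: h(966,278)=(966*31+278)%997=314 [pair 0] h(114,506)=(114*31+506)%997=52 [pair 1] h(256,256)=(256*31+256)%997=216 [pair 2] -> [314, 52, 216]
  Sibling for proof at L1: 506
L3: h(314,52)=(314*31+52)%997=813 [pair 0] h(216,216)=(216*31+216)%997=930 [pair 1] -> [813, 930]
  Sibling for proof at L2: 314
L4: h(813,930)=(813*31+930)%997=211 [pair 0] -> [211]
  Sibling for proof at L3: 930
Root: 211
Proof path (sibling hashes from leaf to root): [98, 506, 314, 930]

Answer: 98 506 314 930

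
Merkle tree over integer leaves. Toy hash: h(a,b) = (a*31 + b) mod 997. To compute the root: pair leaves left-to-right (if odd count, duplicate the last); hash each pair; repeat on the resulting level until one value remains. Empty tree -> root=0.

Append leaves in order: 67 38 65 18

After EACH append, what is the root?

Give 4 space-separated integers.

After append 67 (leaves=[67]):
  L0: [67]
  root=67
After append 38 (leaves=[67, 38]):
  L0: [67, 38]
  L1: h(67,38)=(67*31+38)%997=121 -> [121]
  root=121
After append 65 (leaves=[67, 38, 65]):
  L0: [67, 38, 65]
  L1: h(67,38)=(67*31+38)%997=121 h(65,65)=(65*31+65)%997=86 -> [121, 86]
  L2: h(121,86)=(121*31+86)%997=846 -> [846]
  root=846
After append 18 (leaves=[67, 38, 65, 18]):
  L0: [67, 38, 65, 18]
  L1: h(67,38)=(67*31+38)%997=121 h(65,18)=(65*31+18)%997=39 -> [121, 39]
  L2: h(121,39)=(121*31+39)%997=799 -> [799]
  root=799

Answer: 67 121 846 799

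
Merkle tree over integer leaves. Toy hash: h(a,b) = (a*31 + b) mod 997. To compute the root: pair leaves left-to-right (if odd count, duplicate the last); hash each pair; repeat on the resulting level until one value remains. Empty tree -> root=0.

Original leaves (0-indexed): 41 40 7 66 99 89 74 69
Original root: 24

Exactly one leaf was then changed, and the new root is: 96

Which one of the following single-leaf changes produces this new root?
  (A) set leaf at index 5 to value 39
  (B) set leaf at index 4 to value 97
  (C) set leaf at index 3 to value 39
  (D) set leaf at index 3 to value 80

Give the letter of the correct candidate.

Answer: B

Derivation:
Original leaves: [41, 40, 7, 66, 99, 89, 74, 69]
Target new root: 96
Try each candidate change and compute the resulting root:
Candidate A: set leaf[5] = 39 -> leaves = [41, 40, 7, 66, 99, 39, 74, 69]
  L0: [41, 40, 7, 66, 99, 39, 74, 69]
  L1: h(41,40)=(41*31+40)%997=314 h(7,66)=(7*31+66)%997=283 h(99,39)=(99*31+39)%997=117 h(74,69)=(74*31+69)%997=369 -> [314, 283, 117, 369]
  L2: h(314,283)=(314*31+283)%997=47 h(117,369)=(117*31+369)%997=8 -> [47, 8]
  L3: h(47,8)=(47*31+8)%997=468 -> [468]
  root = 468 != target 96
Candidate B: set leaf[4] = 97 -> leaves = [41, 40, 7, 66, 97, 89, 74, 69]
  L0: [41, 40, 7, 66, 97, 89, 74, 69]
  L1: h(41,40)=(41*31+40)%997=314 h(7,66)=(7*31+66)%997=283 h(97,89)=(97*31+89)%997=105 h(74,69)=(74*31+69)%997=369 -> [314, 283, 105, 369]
  L2: h(314,283)=(314*31+283)%997=47 h(105,369)=(105*31+369)%997=633 -> [47, 633]
  L3: h(47,633)=(47*31+633)%997=96 -> [96]
  root = 96 == target 96  ** MATCH **
Candidate C: set leaf[3] = 39 -> leaves = [41, 40, 7, 39, 99, 89, 74, 69]
  L0: [41, 40, 7, 39, 99, 89, 74, 69]
  L1: h(41,40)=(41*31+40)%997=314 h(7,39)=(7*31+39)%997=256 h(99,89)=(99*31+89)%997=167 h(74,69)=(74*31+69)%997=369 -> [314, 256, 167, 369]
  L2: h(314,256)=(314*31+256)%997=20 h(167,369)=(167*31+369)%997=561 -> [20, 561]
  L3: h(20,561)=(20*31+561)%997=184 -> [184]
  root = 184 != target 96
Candidate D: set leaf[3] = 80 -> leaves = [41, 40, 7, 80, 99, 89, 74, 69]
  L0: [41, 40, 7, 80, 99, 89, 74, 69]
  L1: h(41,40)=(41*31+40)%997=314 h(7,80)=(7*31+80)%997=297 h(99,89)=(99*31+89)%997=167 h(74,69)=(74*31+69)%997=369 -> [314, 297, 167, 369]
  L2: h(314,297)=(314*31+297)%997=61 h(167,369)=(167*31+369)%997=561 -> [61, 561]
  L3: h(61,561)=(61*31+561)%997=458 -> [458]
  root = 458 != target 96
Candidate B produces the target root.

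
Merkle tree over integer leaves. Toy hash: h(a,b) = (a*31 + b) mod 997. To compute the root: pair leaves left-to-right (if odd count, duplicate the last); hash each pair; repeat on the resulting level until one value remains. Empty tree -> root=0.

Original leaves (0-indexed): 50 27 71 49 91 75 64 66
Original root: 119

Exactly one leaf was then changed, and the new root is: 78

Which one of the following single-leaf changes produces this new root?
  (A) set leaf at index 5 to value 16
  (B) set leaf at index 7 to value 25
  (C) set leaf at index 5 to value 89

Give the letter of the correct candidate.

Answer: B

Derivation:
Original leaves: [50, 27, 71, 49, 91, 75, 64, 66]
Target new root: 78
Try each candidate change and compute the resulting root:
Candidate A: set leaf[5] = 16 -> leaves = [50, 27, 71, 49, 91, 16, 64, 66]
  L0: [50, 27, 71, 49, 91, 16, 64, 66]
  L1: h(50,27)=(50*31+27)%997=580 h(71,49)=(71*31+49)%997=256 h(91,16)=(91*31+16)%997=843 h(64,66)=(64*31+66)%997=56 -> [580, 256, 843, 56]
  L2: h(580,256)=(580*31+256)%997=290 h(843,56)=(843*31+56)%997=267 -> [290, 267]
  L3: h(290,267)=(290*31+267)%997=284 -> [284]
  root = 284 != target 78
Candidate B: set leaf[7] = 25 -> leaves = [50, 27, 71, 49, 91, 75, 64, 25]
  L0: [50, 27, 71, 49, 91, 75, 64, 25]
  L1: h(50,27)=(50*31+27)%997=580 h(71,49)=(71*31+49)%997=256 h(91,75)=(91*31+75)%997=902 h(64,25)=(64*31+25)%997=15 -> [580, 256, 902, 15]
  L2: h(580,256)=(580*31+256)%997=290 h(902,15)=(902*31+15)%997=61 -> [290, 61]
  L3: h(290,61)=(290*31+61)%997=78 -> [78]
  root = 78 == target 78  ** MATCH **
Candidate C: set leaf[5] = 89 -> leaves = [50, 27, 71, 49, 91, 89, 64, 66]
  L0: [50, 27, 71, 49, 91, 89, 64, 66]
  L1: h(50,27)=(50*31+27)%997=580 h(71,49)=(71*31+49)%997=256 h(91,89)=(91*31+89)%997=916 h(64,66)=(64*31+66)%997=56 -> [580, 256, 916, 56]
  L2: h(580,256)=(580*31+256)%997=290 h(916,56)=(916*31+56)%997=536 -> [290, 536]
  L3: h(290,536)=(290*31+536)%997=553 -> [553]
  root = 553 != target 78
Candidate B produces the target root.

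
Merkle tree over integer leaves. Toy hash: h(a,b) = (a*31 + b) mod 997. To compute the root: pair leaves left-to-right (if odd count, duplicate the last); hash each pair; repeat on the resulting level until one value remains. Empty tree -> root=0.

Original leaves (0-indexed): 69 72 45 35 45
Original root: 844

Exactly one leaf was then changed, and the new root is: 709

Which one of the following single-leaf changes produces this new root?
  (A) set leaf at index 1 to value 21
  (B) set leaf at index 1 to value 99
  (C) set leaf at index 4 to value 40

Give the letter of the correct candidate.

Original leaves: [69, 72, 45, 35, 45]
Target new root: 709
Try each candidate change and compute the resulting root:
Candidate A: set leaf[1] = 21 -> leaves = [69, 21, 45, 35, 45]
  L0: [69, 21, 45, 35, 45]
  L1: h(69,21)=(69*31+21)%997=166 h(45,35)=(45*31+35)%997=433 h(45,45)=(45*31+45)%997=443 -> [166, 433, 443]
  L2: h(166,433)=(166*31+433)%997=594 h(443,443)=(443*31+443)%997=218 -> [594, 218]
  L3: h(594,218)=(594*31+218)%997=686 -> [686]
  root = 686 != target 709
Candidate B: set leaf[1] = 99 -> leaves = [69, 99, 45, 35, 45]
  L0: [69, 99, 45, 35, 45]
  L1: h(69,99)=(69*31+99)%997=244 h(45,35)=(45*31+35)%997=433 h(45,45)=(45*31+45)%997=443 -> [244, 433, 443]
  L2: h(244,433)=(244*31+433)%997=21 h(443,443)=(443*31+443)%997=218 -> [21, 218]
  L3: h(21,218)=(21*31+218)%997=869 -> [869]
  root = 869 != target 709
Candidate C: set leaf[4] = 40 -> leaves = [69, 72, 45, 35, 40]
  L0: [69, 72, 45, 35, 40]
  L1: h(69,72)=(69*31+72)%997=217 h(45,35)=(45*31+35)%997=433 h(40,40)=(40*31+40)%997=283 -> [217, 433, 283]
  L2: h(217,433)=(217*31+433)%997=181 h(283,283)=(283*31+283)%997=83 -> [181, 83]
  L3: h(181,83)=(181*31+83)%997=709 -> [709]
  root = 709 == target 709  ** MATCH **
Candidate C produces the target root.

Answer: C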